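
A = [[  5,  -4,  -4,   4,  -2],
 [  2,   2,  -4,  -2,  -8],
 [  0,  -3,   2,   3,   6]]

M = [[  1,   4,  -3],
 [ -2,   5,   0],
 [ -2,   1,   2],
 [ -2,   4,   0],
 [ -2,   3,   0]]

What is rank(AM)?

2

First compute AM:
[[ 17,   6, -23],
 [ 26, -18, -14],
 [-16,  17,   4]]
Now row reduce the product.
R2 ← R2 − (26/17)·R1: [0, -462/17, 360/17]
R3 ← R3 + (16/17)·R1: [0, 385/17, -300/17]
R3 ← R3 + (5/6)·R2: [0, 0, 0]
2 nonzero rows, so rank(AM) = 2.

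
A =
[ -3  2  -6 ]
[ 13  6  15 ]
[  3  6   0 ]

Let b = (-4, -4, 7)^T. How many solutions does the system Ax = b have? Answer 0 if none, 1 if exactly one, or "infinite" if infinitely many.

Row reduce the augmented matrix [A | b].
R2 ← R2 + (13/3)·R1: [0, 44/3, -11, -64/3]
R3 ← R3 + R1: [0, 8, -6, 3]
R3 ← R3 − (6/11)·R2: [0, 0, 0, 161/11]
The echelon form has 3 nonzero rows; the last pivot sits in the augmented column, so rank(A) = 2 but rank([A|b]) = 3.
Since the ranks differ, the system is inconsistent.
It has no solutions.

0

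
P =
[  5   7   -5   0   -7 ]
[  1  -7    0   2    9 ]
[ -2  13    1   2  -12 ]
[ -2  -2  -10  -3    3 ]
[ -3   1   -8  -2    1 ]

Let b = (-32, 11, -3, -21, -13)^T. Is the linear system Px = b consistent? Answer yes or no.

Row reduce the augmented matrix [P | b].
R2 ← R2 − (1/5)·R1: [0, -42/5, 1, 2, 52/5, 87/5]
R3 ← R3 + (2/5)·R1: [0, 79/5, -1, 2, -74/5, -79/5]
R4 ← R4 + (2/5)·R1: [0, 4/5, -12, -3, 1/5, -169/5]
R5 ← R5 + (3/5)·R1: [0, 26/5, -11, -2, -16/5, -161/5]
R3 ← R3 + (79/42)·R2: [0, 0, 37/42, 121/21, 100/21, 237/14]
R4 ← R4 + (2/21)·R2: [0, 0, -250/21, -59/21, 25/21, -225/7]
R5 ← R5 + (13/21)·R2: [0, 0, -218/21, -16/21, 68/21, -150/7]
R4 ← R4 + (500/37)·R3: [0, 0, 0, 2777/37, 2425/37, 7275/37]
R5 ← R5 + (436/37)·R3: [0, 0, 0, 2484/37, 2196/37, 6588/37]
R5 ← R5 − (2484/2777)·R4: [0, 0, 0, 0, 2016/2777, 6048/2777]
The echelon form has 5 nonzero rows, and every pivot lies in the first 5 columns, so rank(P) = rank([P|b]) = 5.
The system is consistent.

yes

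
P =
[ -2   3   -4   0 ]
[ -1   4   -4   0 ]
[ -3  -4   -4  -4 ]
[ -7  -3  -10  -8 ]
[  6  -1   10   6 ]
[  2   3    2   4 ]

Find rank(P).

Row reduce to echelon form.
R2 ← R2 − (1/2)·R1: [0, 5/2, -2, 0]
R3 ← R3 − (3/2)·R1: [0, -17/2, 2, -4]
R4 ← R4 − (7/2)·R1: [0, -27/2, 4, -8]
R5 ← R5 + (3)·R1: [0, 8, -2, 6]
R6 ← R6 + R1: [0, 6, -2, 4]
R3 ← R3 + (17/5)·R2: [0, 0, -24/5, -4]
R4 ← R4 + (27/5)·R2: [0, 0, -34/5, -8]
R5 ← R5 − (16/5)·R2: [0, 0, 22/5, 6]
R6 ← R6 − (12/5)·R2: [0, 0, 14/5, 4]
R4 ← R4 − (17/12)·R3: [0, 0, 0, -7/3]
R5 ← R5 + (11/12)·R3: [0, 0, 0, 7/3]
R6 ← R6 + (7/12)·R3: [0, 0, 0, 5/3]
R5 ← R5 + R4: [0, 0, 0, 0]
R6 ← R6 + (5/7)·R4: [0, 0, 0, 0]
Echelon form has 4 nonzero rows, so rank(P) = 4.

4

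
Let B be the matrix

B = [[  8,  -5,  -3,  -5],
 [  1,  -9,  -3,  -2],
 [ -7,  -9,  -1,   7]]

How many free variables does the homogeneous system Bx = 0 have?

1

Row reduce to echelon form.
R2 ← R2 − (1/8)·R1: [0, -67/8, -21/8, -11/8]
R3 ← R3 + (7/8)·R1: [0, -107/8, -29/8, 21/8]
R3 ← R3 − (107/67)·R2: [0, 0, 38/67, 323/67]
3 nonzero rows, so rank(B) = 3.
B has 4 columns; by rank–nullity, nullity = 4 − 3 = 1.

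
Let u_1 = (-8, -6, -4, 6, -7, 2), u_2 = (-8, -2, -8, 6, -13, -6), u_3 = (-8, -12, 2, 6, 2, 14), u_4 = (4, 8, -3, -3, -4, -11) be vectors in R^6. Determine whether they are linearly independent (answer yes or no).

Form the matrix with these vectors as rows and row reduce.
R2 ← R2 − R1: [0, 4, -4, 0, -6, -8]
R3 ← R3 − R1: [0, -6, 6, 0, 9, 12]
R4 ← R4 + (1/2)·R1: [0, 5, -5, 0, -15/2, -10]
R3 ← R3 + (3/2)·R2: [0, 0, 0, 0, 0, 0]
R4 ← R4 − (5/4)·R2: [0, 0, 0, 0, 0, 0]
2 nonzero rows, so the 4 vectors span a space of dimension 2.
Since 2 < 4, the vectors are linearly dependent.

no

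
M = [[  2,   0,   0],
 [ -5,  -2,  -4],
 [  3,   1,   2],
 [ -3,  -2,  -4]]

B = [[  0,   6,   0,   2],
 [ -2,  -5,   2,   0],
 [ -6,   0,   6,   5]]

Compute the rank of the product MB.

First compute MB:
[[  0,  12,   0,   4],
 [ 28, -20, -28, -30],
 [-14,  13,  14,  16],
 [ 28,  -8, -28, -26]]
Now row reduce the product.
Swap R1 ↔ R2
R3 ← R3 + (1/2)·R1: [0, 3, 0, 1]
R4 ← R4 − R1: [0, 12, 0, 4]
R3 ← R3 − (1/4)·R2: [0, 0, 0, 0]
R4 ← R4 − R2: [0, 0, 0, 0]
2 nonzero rows, so rank(MB) = 2.

2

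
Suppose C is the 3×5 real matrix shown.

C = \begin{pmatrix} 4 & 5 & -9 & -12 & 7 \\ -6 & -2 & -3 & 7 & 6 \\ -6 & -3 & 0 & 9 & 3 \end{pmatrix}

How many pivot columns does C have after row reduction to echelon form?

Row reduce to echelon form.
R2 ← R2 + (3/2)·R1: [0, 11/2, -33/2, -11, 33/2]
R3 ← R3 + (3/2)·R1: [0, 9/2, -27/2, -9, 27/2]
R3 ← R3 − (9/11)·R2: [0, 0, 0, 0, 0]
Echelon form has 2 nonzero rows, so rank(C) = 2.
Each nonzero row contributes one pivot column: 2 pivot columns.

2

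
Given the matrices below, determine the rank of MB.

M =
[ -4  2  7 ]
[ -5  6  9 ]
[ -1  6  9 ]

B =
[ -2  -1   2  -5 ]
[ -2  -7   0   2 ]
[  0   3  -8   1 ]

3

First compute MB:
[[  4,  11, -64,  31],
 [ -2, -10, -82,  46],
 [-10, -14, -74,  26]]
Now row reduce the product.
R2 ← R2 + (1/2)·R1: [0, -9/2, -114, 123/2]
R3 ← R3 + (5/2)·R1: [0, 27/2, -234, 207/2]
R3 ← R3 + (3)·R2: [0, 0, -576, 288]
3 nonzero rows, so rank(MB) = 3.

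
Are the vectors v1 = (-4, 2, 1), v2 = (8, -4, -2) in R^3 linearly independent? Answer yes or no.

no

Form the matrix with these vectors as rows and row reduce.
R2 ← R2 + (2)·R1: [0, 0, 0]
1 nonzero row, so the 2 vectors span a space of dimension 1.
Since 1 < 2, the vectors are linearly dependent.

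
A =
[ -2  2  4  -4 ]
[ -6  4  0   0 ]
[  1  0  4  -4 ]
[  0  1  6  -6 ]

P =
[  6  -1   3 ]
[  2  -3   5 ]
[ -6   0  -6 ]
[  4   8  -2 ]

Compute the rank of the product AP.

2

First compute AP:
[[-48, -36, -12],
 [-28,  -6,   2],
 [-34, -33, -13],
 [-58, -51, -19]]
Now row reduce the product.
R2 ← R2 − (7/12)·R1: [0, 15, 9]
R3 ← R3 − (17/24)·R1: [0, -15/2, -9/2]
R4 ← R4 − (29/24)·R1: [0, -15/2, -9/2]
R3 ← R3 + (1/2)·R2: [0, 0, 0]
R4 ← R4 + (1/2)·R2: [0, 0, 0]
2 nonzero rows, so rank(AP) = 2.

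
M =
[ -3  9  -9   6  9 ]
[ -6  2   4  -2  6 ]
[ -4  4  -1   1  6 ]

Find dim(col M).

Row reduce to echelon form.
R2 ← R2 − (2)·R1: [0, -16, 22, -14, -12]
R3 ← R3 − (4/3)·R1: [0, -8, 11, -7, -6]
R3 ← R3 − (1/2)·R2: [0, 0, 0, 0, 0]
Echelon form has 2 nonzero rows, so rank(M) = 2.
The column space has dimension equal to the rank: 2.

2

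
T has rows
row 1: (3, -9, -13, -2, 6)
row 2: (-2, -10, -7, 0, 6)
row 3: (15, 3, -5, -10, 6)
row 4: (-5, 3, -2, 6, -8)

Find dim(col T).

3

Row reduce to echelon form.
R2 ← R2 + (2/3)·R1: [0, -16, -47/3, -4/3, 10]
R3 ← R3 − (5)·R1: [0, 48, 60, 0, -24]
R4 ← R4 + (5/3)·R1: [0, -12, -71/3, 8/3, 2]
R3 ← R3 + (3)·R2: [0, 0, 13, -4, 6]
R4 ← R4 − (3/4)·R2: [0, 0, -143/12, 11/3, -11/2]
R4 ← R4 + (11/12)·R3: [0, 0, 0, 0, 0]
Echelon form has 3 nonzero rows, so rank(T) = 3.
The column space has dimension equal to the rank: 3.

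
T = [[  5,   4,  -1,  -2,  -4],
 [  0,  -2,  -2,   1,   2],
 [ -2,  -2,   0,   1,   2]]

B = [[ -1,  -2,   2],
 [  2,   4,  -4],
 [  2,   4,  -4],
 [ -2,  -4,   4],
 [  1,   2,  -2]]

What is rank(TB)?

First compute TB:
[[  1,   2,  -2],
 [ -8, -16,  16],
 [ -2,  -4,   4]]
Now row reduce the product.
R2 ← R2 + (8)·R1: [0, 0, 0]
R3 ← R3 + (2)·R1: [0, 0, 0]
1 nonzero row, so rank(TB) = 1.

1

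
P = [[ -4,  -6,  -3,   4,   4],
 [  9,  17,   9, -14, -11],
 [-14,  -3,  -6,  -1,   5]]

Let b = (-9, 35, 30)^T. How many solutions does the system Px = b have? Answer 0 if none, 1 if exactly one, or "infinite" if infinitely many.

infinite

Row reduce the augmented matrix [P | b].
R2 ← R2 + (9/4)·R1: [0, 7/2, 9/4, -5, -2, 59/4]
R3 ← R3 − (7/2)·R1: [0, 18, 9/2, -15, -9, 123/2]
R3 ← R3 − (36/7)·R2: [0, 0, -99/14, 75/7, 9/7, -201/14]
The echelon form has 3 nonzero rows, and every pivot lies in the first 5 columns, so rank(P) = rank([P|b]) = 3.
The system is consistent.
rank = 3 < 5 unknowns, so there are infinitely many solutions.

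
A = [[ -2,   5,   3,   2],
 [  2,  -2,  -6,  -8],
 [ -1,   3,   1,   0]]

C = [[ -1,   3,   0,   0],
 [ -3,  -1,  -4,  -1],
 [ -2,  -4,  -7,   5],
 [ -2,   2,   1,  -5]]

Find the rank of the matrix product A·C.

2

First compute AC:
[[-23, -19, -39,   0],
 [ 32,  16,  42,  12],
 [-10, -10, -19,   2]]
Now row reduce the product.
R2 ← R2 + (32/23)·R1: [0, -240/23, -282/23, 12]
R3 ← R3 − (10/23)·R1: [0, -40/23, -47/23, 2]
R3 ← R3 − (1/6)·R2: [0, 0, 0, 0]
2 nonzero rows, so rank(AC) = 2.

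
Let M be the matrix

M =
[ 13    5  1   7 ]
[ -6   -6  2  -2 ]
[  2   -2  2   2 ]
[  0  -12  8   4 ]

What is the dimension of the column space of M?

Row reduce to echelon form.
R2 ← R2 + (6/13)·R1: [0, -48/13, 32/13, 16/13]
R3 ← R3 − (2/13)·R1: [0, -36/13, 24/13, 12/13]
R3 ← R3 − (3/4)·R2: [0, 0, 0, 0]
R4 ← R4 − (13/4)·R2: [0, 0, 0, 0]
Echelon form has 2 nonzero rows, so rank(M) = 2.
The column space has dimension equal to the rank: 2.

2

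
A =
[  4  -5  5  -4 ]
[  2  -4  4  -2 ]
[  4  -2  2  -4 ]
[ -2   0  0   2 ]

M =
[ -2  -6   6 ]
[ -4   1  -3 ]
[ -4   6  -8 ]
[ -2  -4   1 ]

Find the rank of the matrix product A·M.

2

First compute AM:
[[  0,  17,  -5],
 [  0,  16, -10],
 [  0,   2,  10],
 [  0,   4, -10]]
Now row reduce the product.
R2 ← R2 − (16/17)·R1: [0, 0, -90/17]
R3 ← R3 − (2/17)·R1: [0, 0, 180/17]
R4 ← R4 − (4/17)·R1: [0, 0, -150/17]
R3 ← R3 + (2)·R2: [0, 0, 0]
R4 ← R4 − (5/3)·R2: [0, 0, 0]
2 nonzero rows, so rank(AM) = 2.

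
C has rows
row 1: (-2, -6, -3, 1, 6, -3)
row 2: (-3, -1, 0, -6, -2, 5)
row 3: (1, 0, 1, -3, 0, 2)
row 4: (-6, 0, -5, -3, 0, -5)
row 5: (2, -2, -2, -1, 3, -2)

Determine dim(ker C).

Row reduce to echelon form.
R2 ← R2 − (3/2)·R1: [0, 8, 9/2, -15/2, -11, 19/2]
R3 ← R3 + (1/2)·R1: [0, -3, -1/2, -5/2, 3, 1/2]
R4 ← R4 − (3)·R1: [0, 18, 4, -6, -18, 4]
R5 ← R5 + R1: [0, -8, -5, 0, 9, -5]
R3 ← R3 + (3/8)·R2: [0, 0, 19/16, -85/16, -9/8, 65/16]
R4 ← R4 − (9/4)·R2: [0, 0, -49/8, 87/8, 27/4, -139/8]
R5 ← R5 + R2: [0, 0, -1/2, -15/2, -2, 9/2]
R4 ← R4 + (98/19)·R3: [0, 0, 0, -314/19, 18/19, 68/19]
R5 ← R5 + (8/19)·R3: [0, 0, 0, -185/19, -47/19, 118/19]
R5 ← R5 − (185/314)·R4: [0, 0, 0, 0, -476/157, 644/157]
5 nonzero rows, so rank(C) = 5.
C has 6 columns; by rank–nullity, nullity = 6 − 5 = 1.

1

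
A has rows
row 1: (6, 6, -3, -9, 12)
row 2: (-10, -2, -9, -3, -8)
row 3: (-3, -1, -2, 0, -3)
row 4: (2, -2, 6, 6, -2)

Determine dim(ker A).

Row reduce to echelon form.
R2 ← R2 + (5/3)·R1: [0, 8, -14, -18, 12]
R3 ← R3 + (1/2)·R1: [0, 2, -7/2, -9/2, 3]
R4 ← R4 − (1/3)·R1: [0, -4, 7, 9, -6]
R3 ← R3 − (1/4)·R2: [0, 0, 0, 0, 0]
R4 ← R4 + (1/2)·R2: [0, 0, 0, 0, 0]
2 nonzero rows, so rank(A) = 2.
A has 5 columns; by rank–nullity, nullity = 5 − 2 = 3.

3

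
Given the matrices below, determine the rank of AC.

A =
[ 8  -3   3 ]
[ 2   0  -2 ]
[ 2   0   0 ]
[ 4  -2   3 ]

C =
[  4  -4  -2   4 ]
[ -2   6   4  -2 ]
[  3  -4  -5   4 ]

First compute AC:
[[ 47, -62, -43,  50],
 [  2,   0,   6,   0],
 [  8,  -8,  -4,   8],
 [ 29, -40, -31,  32]]
Now row reduce the product.
R2 ← R2 − (2/47)·R1: [0, 124/47, 368/47, -100/47]
R3 ← R3 − (8/47)·R1: [0, 120/47, 156/47, -24/47]
R4 ← R4 − (29/47)·R1: [0, -82/47, -210/47, 54/47]
R3 ← R3 − (30/31)·R2: [0, 0, -132/31, 48/31]
R4 ← R4 + (41/62)·R2: [0, 0, 22/31, -8/31]
R4 ← R4 + (1/6)·R3: [0, 0, 0, 0]
3 nonzero rows, so rank(AC) = 3.

3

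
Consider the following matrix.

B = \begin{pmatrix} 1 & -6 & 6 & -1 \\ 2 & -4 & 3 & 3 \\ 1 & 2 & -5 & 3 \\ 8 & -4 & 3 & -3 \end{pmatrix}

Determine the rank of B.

Row reduce to echelon form.
R2 ← R2 − (2)·R1: [0, 8, -9, 5]
R3 ← R3 − R1: [0, 8, -11, 4]
R4 ← R4 − (8)·R1: [0, 44, -45, 5]
R3 ← R3 − R2: [0, 0, -2, -1]
R4 ← R4 − (11/2)·R2: [0, 0, 9/2, -45/2]
R4 ← R4 + (9/4)·R3: [0, 0, 0, -99/4]
Echelon form has 4 nonzero rows, so rank(B) = 4.

4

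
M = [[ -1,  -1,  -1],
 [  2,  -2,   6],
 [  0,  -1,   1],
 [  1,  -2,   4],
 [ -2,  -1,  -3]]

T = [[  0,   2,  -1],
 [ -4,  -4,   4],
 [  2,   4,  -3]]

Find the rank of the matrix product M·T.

2

First compute MT:
[[  2,  -2,   0],
 [ 20,  36, -28],
 [  6,   8,  -7],
 [ 16,  26, -21],
 [ -2, -12,   7]]
Now row reduce the product.
R2 ← R2 − (10)·R1: [0, 56, -28]
R3 ← R3 − (3)·R1: [0, 14, -7]
R4 ← R4 − (8)·R1: [0, 42, -21]
R5 ← R5 + R1: [0, -14, 7]
R3 ← R3 − (1/4)·R2: [0, 0, 0]
R4 ← R4 − (3/4)·R2: [0, 0, 0]
R5 ← R5 + (1/4)·R2: [0, 0, 0]
2 nonzero rows, so rank(MT) = 2.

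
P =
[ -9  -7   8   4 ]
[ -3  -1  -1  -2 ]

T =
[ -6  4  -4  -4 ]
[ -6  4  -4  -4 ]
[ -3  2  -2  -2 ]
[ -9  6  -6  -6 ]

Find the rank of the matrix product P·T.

First compute PT:
[[ 36, -24,  24,  24],
 [ 45, -30,  30,  30]]
Now row reduce the product.
R2 ← R2 − (5/4)·R1: [0, 0, 0, 0]
1 nonzero row, so rank(PT) = 1.

1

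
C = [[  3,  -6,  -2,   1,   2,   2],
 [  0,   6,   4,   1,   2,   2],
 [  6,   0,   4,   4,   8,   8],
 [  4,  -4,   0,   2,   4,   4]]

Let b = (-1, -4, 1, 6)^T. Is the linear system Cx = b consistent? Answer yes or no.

no

Row reduce the augmented matrix [C | b].
R3 ← R3 − (2)·R1: [0, 12, 8, 2, 4, 4, 3]
R4 ← R4 − (4/3)·R1: [0, 4, 8/3, 2/3, 4/3, 4/3, 22/3]
R3 ← R3 − (2)·R2: [0, 0, 0, 0, 0, 0, 11]
R4 ← R4 − (2/3)·R2: [0, 0, 0, 0, 0, 0, 10]
R4 ← R4 − (10/11)·R3: [0, 0, 0, 0, 0, 0, 0]
The echelon form has 3 nonzero rows; the last pivot sits in the augmented column, so rank(C) = 2 but rank([C|b]) = 3.
Since the ranks differ, the system is inconsistent.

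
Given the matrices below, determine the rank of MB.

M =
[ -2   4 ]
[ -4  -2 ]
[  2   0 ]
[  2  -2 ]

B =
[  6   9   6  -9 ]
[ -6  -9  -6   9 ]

First compute MB:
[[-36, -54, -36,  54],
 [-12, -18, -12,  18],
 [ 12,  18,  12, -18],
 [ 24,  36,  24, -36]]
Now row reduce the product.
R2 ← R2 − (1/3)·R1: [0, 0, 0, 0]
R3 ← R3 + (1/3)·R1: [0, 0, 0, 0]
R4 ← R4 + (2/3)·R1: [0, 0, 0, 0]
1 nonzero row, so rank(MB) = 1.

1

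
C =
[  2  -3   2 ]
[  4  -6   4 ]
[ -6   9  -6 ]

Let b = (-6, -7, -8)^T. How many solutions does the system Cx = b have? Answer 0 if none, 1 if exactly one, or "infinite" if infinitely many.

Row reduce the augmented matrix [C | b].
R2 ← R2 − (2)·R1: [0, 0, 0, 5]
R3 ← R3 + (3)·R1: [0, 0, 0, -26]
R3 ← R3 + (26/5)·R2: [0, 0, 0, 0]
The echelon form has 2 nonzero rows; the last pivot sits in the augmented column, so rank(C) = 1 but rank([C|b]) = 2.
Since the ranks differ, the system is inconsistent.
It has no solutions.

0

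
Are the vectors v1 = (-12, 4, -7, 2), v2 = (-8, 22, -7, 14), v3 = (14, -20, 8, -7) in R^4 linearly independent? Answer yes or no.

Form the matrix with these vectors as rows and row reduce.
R2 ← R2 − (2/3)·R1: [0, 58/3, -7/3, 38/3]
R3 ← R3 + (7/6)·R1: [0, -46/3, -1/6, -14/3]
R3 ← R3 + (23/29)·R2: [0, 0, -117/58, 156/29]
3 nonzero rows, so the 3 vectors span a space of dimension 3.
Since 3 = 3, the vectors are linearly independent.

yes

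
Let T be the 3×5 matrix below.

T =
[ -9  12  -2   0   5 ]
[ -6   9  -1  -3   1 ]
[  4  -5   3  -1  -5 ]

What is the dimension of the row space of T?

3

Row reduce to echelon form.
R2 ← R2 − (2/3)·R1: [0, 1, 1/3, -3, -7/3]
R3 ← R3 + (4/9)·R1: [0, 1/3, 19/9, -1, -25/9]
R3 ← R3 − (1/3)·R2: [0, 0, 2, 0, -2]
Echelon form has 3 nonzero rows, so rank(T) = 3.
The row space has dimension equal to the rank: 3.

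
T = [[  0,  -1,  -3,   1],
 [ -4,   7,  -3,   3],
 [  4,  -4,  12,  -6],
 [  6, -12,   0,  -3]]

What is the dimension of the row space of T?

2

Row reduce to echelon form.
Swap R1 ↔ R2
R3 ← R3 + R1: [0, 3, 9, -3]
R4 ← R4 + (3/2)·R1: [0, -3/2, -9/2, 3/2]
R3 ← R3 + (3)·R2: [0, 0, 0, 0]
R4 ← R4 − (3/2)·R2: [0, 0, 0, 0]
Echelon form has 2 nonzero rows, so rank(T) = 2.
The row space has dimension equal to the rank: 2.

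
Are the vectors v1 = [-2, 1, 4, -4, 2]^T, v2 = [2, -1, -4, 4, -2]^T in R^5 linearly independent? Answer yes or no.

no

Form the matrix with these vectors as rows and row reduce.
R2 ← R2 + R1: [0, 0, 0, 0, 0]
1 nonzero row, so the 2 vectors span a space of dimension 1.
Since 1 < 2, the vectors are linearly dependent.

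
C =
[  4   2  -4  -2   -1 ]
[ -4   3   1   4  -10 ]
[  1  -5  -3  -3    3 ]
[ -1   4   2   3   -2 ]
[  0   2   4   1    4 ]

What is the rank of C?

Row reduce to echelon form.
R2 ← R2 + R1: [0, 5, -3, 2, -11]
R3 ← R3 − (1/4)·R1: [0, -11/2, -2, -5/2, 13/4]
R4 ← R4 + (1/4)·R1: [0, 9/2, 1, 5/2, -9/4]
R3 ← R3 + (11/10)·R2: [0, 0, -53/10, -3/10, -177/20]
R4 ← R4 − (9/10)·R2: [0, 0, 37/10, 7/10, 153/20]
R5 ← R5 − (2/5)·R2: [0, 0, 26/5, 1/5, 42/5]
R4 ← R4 + (37/53)·R3: [0, 0, 0, 26/53, 78/53]
R5 ← R5 + (52/53)·R3: [0, 0, 0, -5/53, -15/53]
R5 ← R5 + (5/26)·R4: [0, 0, 0, 0, 0]
Echelon form has 4 nonzero rows, so rank(C) = 4.

4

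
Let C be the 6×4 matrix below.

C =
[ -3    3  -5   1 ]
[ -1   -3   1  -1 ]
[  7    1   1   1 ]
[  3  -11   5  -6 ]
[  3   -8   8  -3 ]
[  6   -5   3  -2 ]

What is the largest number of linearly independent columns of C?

Row reduce to echelon form.
R2 ← R2 − (1/3)·R1: [0, -4, 8/3, -4/3]
R3 ← R3 + (7/3)·R1: [0, 8, -32/3, 10/3]
R4 ← R4 + R1: [0, -8, 0, -5]
R5 ← R5 + R1: [0, -5, 3, -2]
R6 ← R6 + (2)·R1: [0, 1, -7, 0]
R3 ← R3 + (2)·R2: [0, 0, -16/3, 2/3]
R4 ← R4 − (2)·R2: [0, 0, -16/3, -7/3]
R5 ← R5 − (5/4)·R2: [0, 0, -1/3, -1/3]
R6 ← R6 + (1/4)·R2: [0, 0, -19/3, -1/3]
R4 ← R4 − R3: [0, 0, 0, -3]
R5 ← R5 − (1/16)·R3: [0, 0, 0, -3/8]
R6 ← R6 − (19/16)·R3: [0, 0, 0, -9/8]
R5 ← R5 − (1/8)·R4: [0, 0, 0, 0]
R6 ← R6 − (3/8)·R4: [0, 0, 0, 0]
Echelon form has 4 nonzero rows, so rank(C) = 4.
The rank gives the maximum number of linearly independent columns: 4.

4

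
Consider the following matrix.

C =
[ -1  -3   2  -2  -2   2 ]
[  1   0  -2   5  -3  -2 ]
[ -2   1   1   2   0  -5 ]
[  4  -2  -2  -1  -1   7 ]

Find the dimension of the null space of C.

Row reduce to echelon form.
R2 ← R2 + R1: [0, -3, 0, 3, -5, 0]
R3 ← R3 − (2)·R1: [0, 7, -3, 6, 4, -9]
R4 ← R4 + (4)·R1: [0, -14, 6, -9, -9, 15]
R3 ← R3 + (7/3)·R2: [0, 0, -3, 13, -23/3, -9]
R4 ← R4 − (14/3)·R2: [0, 0, 6, -23, 43/3, 15]
R4 ← R4 + (2)·R3: [0, 0, 0, 3, -1, -3]
4 nonzero rows, so rank(C) = 4.
C has 6 columns; by rank–nullity, nullity = 6 − 4 = 2.

2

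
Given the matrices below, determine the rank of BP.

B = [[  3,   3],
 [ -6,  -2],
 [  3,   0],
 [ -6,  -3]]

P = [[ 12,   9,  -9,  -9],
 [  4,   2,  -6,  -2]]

First compute BP:
[[ 48,  33, -45, -33],
 [-80, -58,  66,  58],
 [ 36,  27, -27, -27],
 [-84, -60,  72,  60]]
Now row reduce the product.
R2 ← R2 + (5/3)·R1: [0, -3, -9, 3]
R3 ← R3 − (3/4)·R1: [0, 9/4, 27/4, -9/4]
R4 ← R4 + (7/4)·R1: [0, -9/4, -27/4, 9/4]
R3 ← R3 + (3/4)·R2: [0, 0, 0, 0]
R4 ← R4 − (3/4)·R2: [0, 0, 0, 0]
2 nonzero rows, so rank(BP) = 2.

2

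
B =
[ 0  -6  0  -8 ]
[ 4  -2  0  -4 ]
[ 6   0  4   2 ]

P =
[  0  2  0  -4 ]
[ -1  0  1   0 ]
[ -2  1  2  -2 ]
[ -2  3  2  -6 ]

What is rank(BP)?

2

First compute BP:
[[ 22, -24, -22,  48],
 [ 10,  -4, -10,   8],
 [-12,  22,  12, -44]]
Now row reduce the product.
R2 ← R2 − (5/11)·R1: [0, 76/11, 0, -152/11]
R3 ← R3 + (6/11)·R1: [0, 98/11, 0, -196/11]
R3 ← R3 − (49/38)·R2: [0, 0, 0, 0]
2 nonzero rows, so rank(BP) = 2.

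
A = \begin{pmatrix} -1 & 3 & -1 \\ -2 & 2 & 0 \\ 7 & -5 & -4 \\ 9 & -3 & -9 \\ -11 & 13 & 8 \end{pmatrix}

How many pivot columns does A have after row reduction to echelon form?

Row reduce to echelon form.
R2 ← R2 − (2)·R1: [0, -4, 2]
R3 ← R3 + (7)·R1: [0, 16, -11]
R4 ← R4 + (9)·R1: [0, 24, -18]
R5 ← R5 − (11)·R1: [0, -20, 19]
R3 ← R3 + (4)·R2: [0, 0, -3]
R4 ← R4 + (6)·R2: [0, 0, -6]
R5 ← R5 − (5)·R2: [0, 0, 9]
R4 ← R4 − (2)·R3: [0, 0, 0]
R5 ← R5 + (3)·R3: [0, 0, 0]
Echelon form has 3 nonzero rows, so rank(A) = 3.
Each nonzero row contributes one pivot column: 3 pivot columns.

3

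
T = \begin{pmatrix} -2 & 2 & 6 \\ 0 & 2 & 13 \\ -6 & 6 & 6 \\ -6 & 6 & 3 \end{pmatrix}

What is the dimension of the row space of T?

Row reduce to echelon form.
R3 ← R3 − (3)·R1: [0, 0, -12]
R4 ← R4 − (3)·R1: [0, 0, -15]
R4 ← R4 − (5/4)·R3: [0, 0, 0]
Echelon form has 3 nonzero rows, so rank(T) = 3.
The row space has dimension equal to the rank: 3.

3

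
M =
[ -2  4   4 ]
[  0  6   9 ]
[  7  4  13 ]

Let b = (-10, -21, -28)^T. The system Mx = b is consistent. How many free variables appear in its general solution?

Row reduce the augmented matrix [M | b].
R3 ← R3 + (7/2)·R1: [0, 18, 27, -63]
R3 ← R3 − (3)·R2: [0, 0, 0, 0]
The echelon form has 2 nonzero rows, and every pivot lies in the first 3 columns, so rank(M) = rank([M|b]) = 2.
The system is consistent.
Free variables = (unknowns) − (rank) = 3 − 2 = 1.

1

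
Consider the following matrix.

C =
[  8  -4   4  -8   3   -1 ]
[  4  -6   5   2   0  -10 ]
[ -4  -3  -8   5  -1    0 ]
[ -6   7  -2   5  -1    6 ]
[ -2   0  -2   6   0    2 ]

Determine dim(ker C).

Row reduce to echelon form.
R2 ← R2 − (1/2)·R1: [0, -4, 3, 6, -3/2, -19/2]
R3 ← R3 + (1/2)·R1: [0, -5, -6, 1, 1/2, -1/2]
R4 ← R4 + (3/4)·R1: [0, 4, 1, -1, 5/4, 21/4]
R5 ← R5 + (1/4)·R1: [0, -1, -1, 4, 3/4, 7/4]
R3 ← R3 − (5/4)·R2: [0, 0, -39/4, -13/2, 19/8, 91/8]
R4 ← R4 + R2: [0, 0, 4, 5, -1/4, -17/4]
R5 ← R5 − (1/4)·R2: [0, 0, -7/4, 5/2, 9/8, 33/8]
R4 ← R4 + (16/39)·R3: [0, 0, 0, 7/3, 113/156, 5/12]
R5 ← R5 − (7/39)·R3: [0, 0, 0, 11/3, 109/156, 25/12]
R5 ← R5 − (11/7)·R4: [0, 0, 0, 0, -40/91, 10/7]
5 nonzero rows, so rank(C) = 5.
C has 6 columns; by rank–nullity, nullity = 6 − 5 = 1.

1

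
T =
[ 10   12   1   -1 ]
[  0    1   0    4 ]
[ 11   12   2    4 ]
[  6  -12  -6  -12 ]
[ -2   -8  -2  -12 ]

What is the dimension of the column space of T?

4

Row reduce to echelon form.
R3 ← R3 − (11/10)·R1: [0, -6/5, 9/10, 51/10]
R4 ← R4 − (3/5)·R1: [0, -96/5, -33/5, -57/5]
R5 ← R5 + (1/5)·R1: [0, -28/5, -9/5, -61/5]
R3 ← R3 + (6/5)·R2: [0, 0, 9/10, 99/10]
R4 ← R4 + (96/5)·R2: [0, 0, -33/5, 327/5]
R5 ← R5 + (28/5)·R2: [0, 0, -9/5, 51/5]
R4 ← R4 + (22/3)·R3: [0, 0, 0, 138]
R5 ← R5 + (2)·R3: [0, 0, 0, 30]
R5 ← R5 − (5/23)·R4: [0, 0, 0, 0]
Echelon form has 4 nonzero rows, so rank(T) = 4.
The column space has dimension equal to the rank: 4.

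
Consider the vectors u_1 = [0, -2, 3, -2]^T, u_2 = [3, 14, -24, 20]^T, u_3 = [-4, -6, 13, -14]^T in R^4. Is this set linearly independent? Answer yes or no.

no

Form the matrix with these vectors as rows and row reduce.
Swap R1 ↔ R2
R3 ← R3 + (4/3)·R1: [0, 38/3, -19, 38/3]
R3 ← R3 + (19/3)·R2: [0, 0, 0, 0]
2 nonzero rows, so the 3 vectors span a space of dimension 2.
Since 2 < 3, the vectors are linearly dependent.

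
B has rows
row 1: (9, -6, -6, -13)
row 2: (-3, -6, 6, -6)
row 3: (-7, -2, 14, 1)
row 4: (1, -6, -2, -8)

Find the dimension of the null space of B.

1

Row reduce to echelon form.
R2 ← R2 + (1/3)·R1: [0, -8, 4, -31/3]
R3 ← R3 + (7/9)·R1: [0, -20/3, 28/3, -82/9]
R4 ← R4 − (1/9)·R1: [0, -16/3, -4/3, -59/9]
R3 ← R3 − (5/6)·R2: [0, 0, 6, -1/2]
R4 ← R4 − (2/3)·R2: [0, 0, -4, 1/3]
R4 ← R4 + (2/3)·R3: [0, 0, 0, 0]
3 nonzero rows, so rank(B) = 3.
B has 4 columns; by rank–nullity, nullity = 4 − 3 = 1.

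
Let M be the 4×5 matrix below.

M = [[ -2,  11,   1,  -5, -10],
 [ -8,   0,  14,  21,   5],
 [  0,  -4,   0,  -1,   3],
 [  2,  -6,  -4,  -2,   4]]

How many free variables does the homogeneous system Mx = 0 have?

1

Row reduce to echelon form.
R2 ← R2 − (4)·R1: [0, -44, 10, 41, 45]
R4 ← R4 + R1: [0, 5, -3, -7, -6]
R3 ← R3 − (1/11)·R2: [0, 0, -10/11, -52/11, -12/11]
R4 ← R4 + (5/44)·R2: [0, 0, -41/22, -103/44, -39/44]
R4 ← R4 − (41/20)·R3: [0, 0, 0, 147/20, 27/20]
4 nonzero rows, so rank(M) = 4.
M has 5 columns; by rank–nullity, nullity = 5 − 4 = 1.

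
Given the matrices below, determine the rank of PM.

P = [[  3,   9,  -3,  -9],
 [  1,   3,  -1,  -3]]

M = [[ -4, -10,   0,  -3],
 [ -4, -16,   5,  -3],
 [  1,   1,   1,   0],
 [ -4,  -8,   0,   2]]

1

First compute PM:
[[-15, -105,  42, -54],
 [ -5, -35,  14, -18]]
Now row reduce the product.
R2 ← R2 − (1/3)·R1: [0, 0, 0, 0]
1 nonzero row, so rank(PM) = 1.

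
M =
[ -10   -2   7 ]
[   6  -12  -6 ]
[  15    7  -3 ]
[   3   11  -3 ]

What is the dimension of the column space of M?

3

Row reduce to echelon form.
R2 ← R2 + (3/5)·R1: [0, -66/5, -9/5]
R3 ← R3 + (3/2)·R1: [0, 4, 15/2]
R4 ← R4 + (3/10)·R1: [0, 52/5, -9/10]
R3 ← R3 + (10/33)·R2: [0, 0, 153/22]
R4 ← R4 + (26/33)·R2: [0, 0, -51/22]
R4 ← R4 + (1/3)·R3: [0, 0, 0]
Echelon form has 3 nonzero rows, so rank(M) = 3.
The column space has dimension equal to the rank: 3.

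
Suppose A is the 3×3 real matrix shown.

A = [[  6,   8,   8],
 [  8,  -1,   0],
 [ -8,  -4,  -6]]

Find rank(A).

3

Row reduce to echelon form.
R2 ← R2 − (4/3)·R1: [0, -35/3, -32/3]
R3 ← R3 + (4/3)·R1: [0, 20/3, 14/3]
R3 ← R3 + (4/7)·R2: [0, 0, -10/7]
Echelon form has 3 nonzero rows, so rank(A) = 3.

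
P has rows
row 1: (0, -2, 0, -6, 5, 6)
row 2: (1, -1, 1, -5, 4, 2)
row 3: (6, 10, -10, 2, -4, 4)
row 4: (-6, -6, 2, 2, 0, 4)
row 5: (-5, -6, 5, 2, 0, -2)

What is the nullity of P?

Row reduce to echelon form.
Swap R1 ↔ R2
R3 ← R3 − (6)·R1: [0, 16, -16, 32, -28, -8]
R4 ← R4 + (6)·R1: [0, -12, 8, -28, 24, 16]
R5 ← R5 + (5)·R1: [0, -11, 10, -23, 20, 8]
R3 ← R3 + (8)·R2: [0, 0, -16, -16, 12, 40]
R4 ← R4 − (6)·R2: [0, 0, 8, 8, -6, -20]
R5 ← R5 − (11/2)·R2: [0, 0, 10, 10, -15/2, -25]
R4 ← R4 + (1/2)·R3: [0, 0, 0, 0, 0, 0]
R5 ← R5 + (5/8)·R3: [0, 0, 0, 0, 0, 0]
3 nonzero rows, so rank(P) = 3.
P has 6 columns; by rank–nullity, nullity = 6 − 3 = 3.

3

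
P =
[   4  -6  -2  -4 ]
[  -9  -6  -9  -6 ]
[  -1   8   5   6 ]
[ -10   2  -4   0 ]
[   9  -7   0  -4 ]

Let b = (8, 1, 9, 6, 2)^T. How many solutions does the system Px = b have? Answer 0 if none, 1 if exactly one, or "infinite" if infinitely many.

Row reduce the augmented matrix [P | b].
R2 ← R2 + (9/4)·R1: [0, -39/2, -27/2, -15, 19]
R3 ← R3 + (1/4)·R1: [0, 13/2, 9/2, 5, 11]
R4 ← R4 + (5/2)·R1: [0, -13, -9, -10, 26]
R5 ← R5 − (9/4)·R1: [0, 13/2, 9/2, 5, -16]
R3 ← R3 + (1/3)·R2: [0, 0, 0, 0, 52/3]
R4 ← R4 − (2/3)·R2: [0, 0, 0, 0, 40/3]
R5 ← R5 + (1/3)·R2: [0, 0, 0, 0, -29/3]
R4 ← R4 − (10/13)·R3: [0, 0, 0, 0, 0]
R5 ← R5 + (29/52)·R3: [0, 0, 0, 0, 0]
The echelon form has 3 nonzero rows; the last pivot sits in the augmented column, so rank(P) = 2 but rank([P|b]) = 3.
Since the ranks differ, the system is inconsistent.
It has no solutions.

0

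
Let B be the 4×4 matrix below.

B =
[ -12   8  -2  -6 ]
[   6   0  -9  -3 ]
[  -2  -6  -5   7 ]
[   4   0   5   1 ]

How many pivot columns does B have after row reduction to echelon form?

4

Row reduce to echelon form.
R2 ← R2 + (1/2)·R1: [0, 4, -10, -6]
R3 ← R3 − (1/6)·R1: [0, -22/3, -14/3, 8]
R4 ← R4 + (1/3)·R1: [0, 8/3, 13/3, -1]
R3 ← R3 + (11/6)·R2: [0, 0, -23, -3]
R4 ← R4 − (2/3)·R2: [0, 0, 11, 3]
R4 ← R4 + (11/23)·R3: [0, 0, 0, 36/23]
Echelon form has 4 nonzero rows, so rank(B) = 4.
Each nonzero row contributes one pivot column: 4 pivot columns.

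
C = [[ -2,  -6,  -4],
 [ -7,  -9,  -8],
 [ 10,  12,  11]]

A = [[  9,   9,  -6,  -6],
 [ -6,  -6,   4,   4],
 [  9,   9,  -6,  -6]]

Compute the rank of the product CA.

1

First compute CA:
[[-18, -18,  12,  12],
 [-81, -81,  54,  54],
 [117, 117, -78, -78]]
Now row reduce the product.
R2 ← R2 − (9/2)·R1: [0, 0, 0, 0]
R3 ← R3 + (13/2)·R1: [0, 0, 0, 0]
1 nonzero row, so rank(CA) = 1.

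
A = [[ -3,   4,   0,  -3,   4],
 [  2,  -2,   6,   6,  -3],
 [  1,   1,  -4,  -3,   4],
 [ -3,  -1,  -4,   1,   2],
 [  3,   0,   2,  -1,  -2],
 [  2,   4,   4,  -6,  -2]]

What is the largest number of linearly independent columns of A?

4

Row reduce to echelon form.
R2 ← R2 + (2/3)·R1: [0, 2/3, 6, 4, -1/3]
R3 ← R3 + (1/3)·R1: [0, 7/3, -4, -4, 16/3]
R4 ← R4 − R1: [0, -5, -4, 4, -2]
R5 ← R5 + R1: [0, 4, 2, -4, 2]
R6 ← R6 + (2/3)·R1: [0, 20/3, 4, -8, 2/3]
R3 ← R3 − (7/2)·R2: [0, 0, -25, -18, 13/2]
R4 ← R4 + (15/2)·R2: [0, 0, 41, 34, -9/2]
R5 ← R5 − (6)·R2: [0, 0, -34, -28, 4]
R6 ← R6 − (10)·R2: [0, 0, -56, -48, 4]
R4 ← R4 + (41/25)·R3: [0, 0, 0, 112/25, 154/25]
R5 ← R5 − (34/25)·R3: [0, 0, 0, -88/25, -121/25]
R6 ← R6 − (56/25)·R3: [0, 0, 0, -192/25, -264/25]
R5 ← R5 + (11/14)·R4: [0, 0, 0, 0, 0]
R6 ← R6 + (12/7)·R4: [0, 0, 0, 0, 0]
Echelon form has 4 nonzero rows, so rank(A) = 4.
The rank gives the maximum number of linearly independent columns: 4.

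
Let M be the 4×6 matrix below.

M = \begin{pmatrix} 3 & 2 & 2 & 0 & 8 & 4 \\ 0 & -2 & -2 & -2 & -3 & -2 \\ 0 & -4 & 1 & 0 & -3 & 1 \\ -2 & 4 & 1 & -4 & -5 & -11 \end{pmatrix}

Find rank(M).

Row reduce to echelon form.
R4 ← R4 + (2/3)·R1: [0, 16/3, 7/3, -4, 1/3, -25/3]
R3 ← R3 − (2)·R2: [0, 0, 5, 4, 3, 5]
R4 ← R4 + (8/3)·R2: [0, 0, -3, -28/3, -23/3, -41/3]
R4 ← R4 + (3/5)·R3: [0, 0, 0, -104/15, -88/15, -32/3]
Echelon form has 4 nonzero rows, so rank(M) = 4.

4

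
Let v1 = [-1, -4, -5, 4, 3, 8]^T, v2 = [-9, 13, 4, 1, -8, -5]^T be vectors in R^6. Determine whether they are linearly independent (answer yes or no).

Form the matrix with these vectors as rows and row reduce.
R2 ← R2 − (9)·R1: [0, 49, 49, -35, -35, -77]
2 nonzero rows, so the 2 vectors span a space of dimension 2.
Since 2 = 2, the vectors are linearly independent.

yes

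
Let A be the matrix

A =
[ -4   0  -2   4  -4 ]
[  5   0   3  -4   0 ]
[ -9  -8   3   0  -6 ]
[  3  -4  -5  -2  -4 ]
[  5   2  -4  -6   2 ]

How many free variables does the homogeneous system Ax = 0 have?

0

Row reduce to echelon form.
R2 ← R2 + (5/4)·R1: [0, 0, 1/2, 1, -5]
R3 ← R3 − (9/4)·R1: [0, -8, 15/2, -9, 3]
R4 ← R4 + (3/4)·R1: [0, -4, -13/2, 1, -7]
R5 ← R5 + (5/4)·R1: [0, 2, -13/2, -1, -3]
Swap R2 ↔ R3
R4 ← R4 − (1/2)·R2: [0, 0, -41/4, 11/2, -17/2]
R5 ← R5 + (1/4)·R2: [0, 0, -37/8, -13/4, -9/4]
R4 ← R4 + (41/2)·R3: [0, 0, 0, 26, -111]
R5 ← R5 + (37/4)·R3: [0, 0, 0, 6, -97/2]
R5 ← R5 − (3/13)·R4: [0, 0, 0, 0, -595/26]
5 nonzero rows, so rank(A) = 5.
A has 5 columns; by rank–nullity, nullity = 5 − 5 = 0.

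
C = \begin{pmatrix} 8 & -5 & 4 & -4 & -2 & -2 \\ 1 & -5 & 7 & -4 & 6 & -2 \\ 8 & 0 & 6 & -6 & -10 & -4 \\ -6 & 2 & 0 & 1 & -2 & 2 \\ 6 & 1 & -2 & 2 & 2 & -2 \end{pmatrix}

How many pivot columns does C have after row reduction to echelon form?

Row reduce to echelon form.
R2 ← R2 − (1/8)·R1: [0, -35/8, 13/2, -7/2, 25/4, -7/4]
R3 ← R3 − R1: [0, 5, 2, -2, -8, -2]
R4 ← R4 + (3/4)·R1: [0, -7/4, 3, -2, -7/2, 1/2]
R5 ← R5 − (3/4)·R1: [0, 19/4, -5, 5, 7/2, -1/2]
R3 ← R3 + (8/7)·R2: [0, 0, 66/7, -6, -6/7, -4]
R4 ← R4 − (2/5)·R2: [0, 0, 2/5, -3/5, -6, 6/5]
R5 ← R5 + (38/35)·R2: [0, 0, 72/35, 6/5, 72/7, -12/5]
R4 ← R4 − (7/165)·R3: [0, 0, 0, -19/55, -328/55, 226/165]
R5 ← R5 − (12/55)·R3: [0, 0, 0, 138/55, 576/55, -84/55]
R5 ← R5 + (138/19)·R4: [0, 0, 0, 0, -624/19, 160/19]
Echelon form has 5 nonzero rows, so rank(C) = 5.
Each nonzero row contributes one pivot column: 5 pivot columns.

5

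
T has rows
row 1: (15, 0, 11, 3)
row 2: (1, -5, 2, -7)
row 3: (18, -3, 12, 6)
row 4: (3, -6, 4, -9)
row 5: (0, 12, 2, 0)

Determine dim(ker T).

Row reduce to echelon form.
R2 ← R2 − (1/15)·R1: [0, -5, 19/15, -36/5]
R3 ← R3 − (6/5)·R1: [0, -3, -6/5, 12/5]
R4 ← R4 − (1/5)·R1: [0, -6, 9/5, -48/5]
R3 ← R3 − (3/5)·R2: [0, 0, -49/25, 168/25]
R4 ← R4 − (6/5)·R2: [0, 0, 7/25, -24/25]
R5 ← R5 + (12/5)·R2: [0, 0, 126/25, -432/25]
R4 ← R4 + (1/7)·R3: [0, 0, 0, 0]
R5 ← R5 + (18/7)·R3: [0, 0, 0, 0]
3 nonzero rows, so rank(T) = 3.
T has 4 columns; by rank–nullity, nullity = 4 − 3 = 1.

1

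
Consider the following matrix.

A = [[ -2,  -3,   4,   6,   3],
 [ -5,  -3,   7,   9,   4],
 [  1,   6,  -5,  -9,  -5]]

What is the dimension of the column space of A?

Row reduce to echelon form.
R2 ← R2 − (5/2)·R1: [0, 9/2, -3, -6, -7/2]
R3 ← R3 + (1/2)·R1: [0, 9/2, -3, -6, -7/2]
R3 ← R3 − R2: [0, 0, 0, 0, 0]
Echelon form has 2 nonzero rows, so rank(A) = 2.
The column space has dimension equal to the rank: 2.

2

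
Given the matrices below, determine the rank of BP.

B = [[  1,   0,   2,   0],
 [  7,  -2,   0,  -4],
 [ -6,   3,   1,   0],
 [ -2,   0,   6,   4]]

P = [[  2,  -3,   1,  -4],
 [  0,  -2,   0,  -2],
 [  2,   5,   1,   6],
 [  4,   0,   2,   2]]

First compute BP:
[[  6,   7,   3,   8],
 [ -2, -17,  -1, -32],
 [-10,  17,  -5,  24],
 [ 24,  36,  12,  52]]
Now row reduce the product.
R2 ← R2 + (1/3)·R1: [0, -44/3, 0, -88/3]
R3 ← R3 + (5/3)·R1: [0, 86/3, 0, 112/3]
R4 ← R4 − (4)·R1: [0, 8, 0, 20]
R3 ← R3 + (43/22)·R2: [0, 0, 0, -20]
R4 ← R4 + (6/11)·R2: [0, 0, 0, 4]
R4 ← R4 + (1/5)·R3: [0, 0, 0, 0]
3 nonzero rows, so rank(BP) = 3.

3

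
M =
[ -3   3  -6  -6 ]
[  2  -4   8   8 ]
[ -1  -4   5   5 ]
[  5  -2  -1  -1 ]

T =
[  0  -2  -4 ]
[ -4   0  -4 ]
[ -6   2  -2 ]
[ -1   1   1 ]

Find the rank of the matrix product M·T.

2

First compute MT:
[[ 30, -12,   6],
 [-40,  20,   0],
 [-19,  17,  15],
 [ 15, -13, -11]]
Now row reduce the product.
R2 ← R2 + (4/3)·R1: [0, 4, 8]
R3 ← R3 + (19/30)·R1: [0, 47/5, 94/5]
R4 ← R4 − (1/2)·R1: [0, -7, -14]
R3 ← R3 − (47/20)·R2: [0, 0, 0]
R4 ← R4 + (7/4)·R2: [0, 0, 0]
2 nonzero rows, so rank(MT) = 2.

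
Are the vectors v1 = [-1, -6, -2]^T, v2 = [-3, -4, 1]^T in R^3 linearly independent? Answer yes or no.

yes

Form the matrix with these vectors as rows and row reduce.
R2 ← R2 − (3)·R1: [0, 14, 7]
2 nonzero rows, so the 2 vectors span a space of dimension 2.
Since 2 = 2, the vectors are linearly independent.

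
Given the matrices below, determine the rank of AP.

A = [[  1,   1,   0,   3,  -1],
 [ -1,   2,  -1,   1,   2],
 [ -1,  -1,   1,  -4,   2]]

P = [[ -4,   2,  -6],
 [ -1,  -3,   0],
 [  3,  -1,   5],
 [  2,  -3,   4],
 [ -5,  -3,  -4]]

First compute AP:
[[  6,  -7,  10],
 [ -9, -16,  -3],
 [-10,   6, -13]]
Now row reduce the product.
R2 ← R2 + (3/2)·R1: [0, -53/2, 12]
R3 ← R3 + (5/3)·R1: [0, -17/3, 11/3]
R3 ← R3 − (34/159)·R2: [0, 0, 175/159]
3 nonzero rows, so rank(AP) = 3.

3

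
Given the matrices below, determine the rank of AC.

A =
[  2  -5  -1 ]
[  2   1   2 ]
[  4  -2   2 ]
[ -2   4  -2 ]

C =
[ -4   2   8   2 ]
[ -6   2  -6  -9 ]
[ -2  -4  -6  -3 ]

First compute AC:
[[ 24,  -2,  52,  52],
 [-18,  -2,  -2, -11],
 [ -8,  -4,  32,  20],
 [-12,  12, -28, -34]]
Now row reduce the product.
R2 ← R2 + (3/4)·R1: [0, -7/2, 37, 28]
R3 ← R3 + (1/3)·R1: [0, -14/3, 148/3, 112/3]
R4 ← R4 + (1/2)·R1: [0, 11, -2, -8]
R3 ← R3 − (4/3)·R2: [0, 0, 0, 0]
R4 ← R4 + (22/7)·R2: [0, 0, 800/7, 80]
Swap R3 ↔ R4
3 nonzero rows, so rank(AC) = 3.

3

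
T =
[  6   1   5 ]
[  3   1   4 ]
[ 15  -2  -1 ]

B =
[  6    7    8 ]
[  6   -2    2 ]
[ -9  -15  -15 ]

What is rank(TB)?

First compute TB:
[[ -3, -35, -25],
 [-12, -41, -34],
 [ 87, 124, 131]]
Now row reduce the product.
R2 ← R2 − (4)·R1: [0, 99, 66]
R3 ← R3 + (29)·R1: [0, -891, -594]
R3 ← R3 + (9)·R2: [0, 0, 0]
2 nonzero rows, so rank(TB) = 2.

2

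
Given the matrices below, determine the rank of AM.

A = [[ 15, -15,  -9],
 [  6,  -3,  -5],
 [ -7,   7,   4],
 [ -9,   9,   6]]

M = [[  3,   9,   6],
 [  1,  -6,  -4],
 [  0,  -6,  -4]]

First compute AM:
[[ 30, 279, 186],
 [ 15, 102,  68],
 [-14, -129, -86],
 [-18, -171, -114]]
Now row reduce the product.
R2 ← R2 − (1/2)·R1: [0, -75/2, -25]
R3 ← R3 + (7/15)·R1: [0, 6/5, 4/5]
R4 ← R4 + (3/5)·R1: [0, -18/5, -12/5]
R3 ← R3 + (4/125)·R2: [0, 0, 0]
R4 ← R4 − (12/125)·R2: [0, 0, 0]
2 nonzero rows, so rank(AM) = 2.

2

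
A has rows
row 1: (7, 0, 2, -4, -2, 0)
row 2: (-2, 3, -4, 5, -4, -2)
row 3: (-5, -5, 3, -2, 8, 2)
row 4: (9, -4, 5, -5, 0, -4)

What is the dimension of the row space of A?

4

Row reduce to echelon form.
R2 ← R2 + (2/7)·R1: [0, 3, -24/7, 27/7, -32/7, -2]
R3 ← R3 + (5/7)·R1: [0, -5, 31/7, -34/7, 46/7, 2]
R4 ← R4 − (9/7)·R1: [0, -4, 17/7, 1/7, 18/7, -4]
R3 ← R3 + (5/3)·R2: [0, 0, -9/7, 11/7, -22/21, -4/3]
R4 ← R4 + (4/3)·R2: [0, 0, -15/7, 37/7, -74/21, -20/3]
R4 ← R4 − (5/3)·R3: [0, 0, 0, 8/3, -16/9, -40/9]
Echelon form has 4 nonzero rows, so rank(A) = 4.
The row space has dimension equal to the rank: 4.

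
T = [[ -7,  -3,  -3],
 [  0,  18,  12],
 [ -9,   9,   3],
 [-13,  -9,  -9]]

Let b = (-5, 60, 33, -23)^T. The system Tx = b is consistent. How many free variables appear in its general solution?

0

Row reduce the augmented matrix [T | b].
R3 ← R3 − (9/7)·R1: [0, 90/7, 48/7, 276/7]
R4 ← R4 − (13/7)·R1: [0, -24/7, -24/7, -96/7]
R3 ← R3 − (5/7)·R2: [0, 0, -12/7, -24/7]
R4 ← R4 + (4/21)·R2: [0, 0, -8/7, -16/7]
R4 ← R4 − (2/3)·R3: [0, 0, 0, 0]
The echelon form has 3 nonzero rows, and every pivot lies in the first 3 columns, so rank(T) = rank([T|b]) = 3.
The system is consistent.
Free variables = (unknowns) − (rank) = 3 − 3 = 0.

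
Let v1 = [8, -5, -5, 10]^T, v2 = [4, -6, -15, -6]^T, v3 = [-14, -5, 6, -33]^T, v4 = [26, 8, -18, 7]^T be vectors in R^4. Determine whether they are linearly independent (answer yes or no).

Form the matrix with these vectors as rows and row reduce.
R2 ← R2 − (1/2)·R1: [0, -7/2, -25/2, -11]
R3 ← R3 + (7/4)·R1: [0, -55/4, -11/4, -31/2]
R4 ← R4 − (13/4)·R1: [0, 97/4, -7/4, -51/2]
R3 ← R3 − (55/14)·R2: [0, 0, 649/14, 194/7]
R4 ← R4 + (97/14)·R2: [0, 0, -1237/14, -712/7]
R4 ← R4 + (1237/649)·R3: [0, 0, 0, -31730/649]
4 nonzero rows, so the 4 vectors span a space of dimension 4.
Since 4 = 4, the vectors are linearly independent.

yes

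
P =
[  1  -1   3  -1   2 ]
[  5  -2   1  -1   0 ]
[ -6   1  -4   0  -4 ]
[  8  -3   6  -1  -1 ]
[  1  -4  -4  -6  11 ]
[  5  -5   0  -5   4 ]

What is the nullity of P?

Row reduce to echelon form.
R2 ← R2 − (5)·R1: [0, 3, -14, 4, -10]
R3 ← R3 + (6)·R1: [0, -5, 14, -6, 8]
R4 ← R4 − (8)·R1: [0, 5, -18, 7, -17]
R5 ← R5 − R1: [0, -3, -7, -5, 9]
R6 ← R6 − (5)·R1: [0, 0, -15, 0, -6]
R3 ← R3 + (5/3)·R2: [0, 0, -28/3, 2/3, -26/3]
R4 ← R4 − (5/3)·R2: [0, 0, 16/3, 1/3, -1/3]
R5 ← R5 + R2: [0, 0, -21, -1, -1]
R4 ← R4 + (4/7)·R3: [0, 0, 0, 5/7, -37/7]
R5 ← R5 − (9/4)·R3: [0, 0, 0, -5/2, 37/2]
R6 ← R6 − (45/28)·R3: [0, 0, 0, -15/14, 111/14]
R5 ← R5 + (7/2)·R4: [0, 0, 0, 0, 0]
R6 ← R6 + (3/2)·R4: [0, 0, 0, 0, 0]
4 nonzero rows, so rank(P) = 4.
P has 5 columns; by rank–nullity, nullity = 5 − 4 = 1.

1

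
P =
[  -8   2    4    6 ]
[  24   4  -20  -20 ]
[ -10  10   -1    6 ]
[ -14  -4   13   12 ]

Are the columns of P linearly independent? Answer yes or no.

Row reduce P to echelon form.
R2 ← R2 + (3)·R1: [0, 10, -8, -2]
R3 ← R3 − (5/4)·R1: [0, 15/2, -6, -3/2]
R4 ← R4 − (7/4)·R1: [0, -15/2, 6, 3/2]
R3 ← R3 − (3/4)·R2: [0, 0, 0, 0]
R4 ← R4 + (3/4)·R2: [0, 0, 0, 0]
2 pivots among 4 columns.
Only 2 < 4 pivot columns, so the columns are linearly dependent.

no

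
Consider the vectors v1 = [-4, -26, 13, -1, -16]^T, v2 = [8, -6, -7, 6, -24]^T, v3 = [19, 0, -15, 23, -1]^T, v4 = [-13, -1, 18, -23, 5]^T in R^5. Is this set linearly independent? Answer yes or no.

yes

Form the matrix with these vectors as rows and row reduce.
R2 ← R2 + (2)·R1: [0, -58, 19, 4, -56]
R3 ← R3 + (19/4)·R1: [0, -247/2, 187/4, 73/4, -77]
R4 ← R4 − (13/4)·R1: [0, 167/2, -97/4, -79/4, 57]
R3 ← R3 − (247/116)·R2: [0, 0, 365/58, 1129/116, 1225/29]
R4 ← R4 + (167/116)·R2: [0, 0, 90/29, -1623/116, -685/29]
R4 ← R4 − (36/73)·R3: [0, 0, 0, -5487/292, -3245/73]
4 nonzero rows, so the 4 vectors span a space of dimension 4.
Since 4 = 4, the vectors are linearly independent.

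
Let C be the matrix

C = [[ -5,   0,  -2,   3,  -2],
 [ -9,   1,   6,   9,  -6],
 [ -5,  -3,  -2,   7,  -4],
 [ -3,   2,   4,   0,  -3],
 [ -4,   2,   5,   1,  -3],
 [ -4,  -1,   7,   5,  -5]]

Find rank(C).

Row reduce to echelon form.
R2 ← R2 − (9/5)·R1: [0, 1, 48/5, 18/5, -12/5]
R3 ← R3 − R1: [0, -3, 0, 4, -2]
R4 ← R4 − (3/5)·R1: [0, 2, 26/5, -9/5, -9/5]
R5 ← R5 − (4/5)·R1: [0, 2, 33/5, -7/5, -7/5]
R6 ← R6 − (4/5)·R1: [0, -1, 43/5, 13/5, -17/5]
R3 ← R3 + (3)·R2: [0, 0, 144/5, 74/5, -46/5]
R4 ← R4 − (2)·R2: [0, 0, -14, -9, 3]
R5 ← R5 − (2)·R2: [0, 0, -63/5, -43/5, 17/5]
R6 ← R6 + R2: [0, 0, 91/5, 31/5, -29/5]
R4 ← R4 + (35/72)·R3: [0, 0, 0, -65/36, -53/36]
R5 ← R5 + (7/16)·R3: [0, 0, 0, -17/8, -5/8]
R6 ← R6 − (91/144)·R3: [0, 0, 0, -227/72, 1/72]
R5 ← R5 − (153/130)·R4: [0, 0, 0, 0, 72/65]
R6 ← R6 − (227/130)·R4: [0, 0, 0, 0, 168/65]
R6 ← R6 − (7/3)·R5: [0, 0, 0, 0, 0]
Echelon form has 5 nonzero rows, so rank(C) = 5.

5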